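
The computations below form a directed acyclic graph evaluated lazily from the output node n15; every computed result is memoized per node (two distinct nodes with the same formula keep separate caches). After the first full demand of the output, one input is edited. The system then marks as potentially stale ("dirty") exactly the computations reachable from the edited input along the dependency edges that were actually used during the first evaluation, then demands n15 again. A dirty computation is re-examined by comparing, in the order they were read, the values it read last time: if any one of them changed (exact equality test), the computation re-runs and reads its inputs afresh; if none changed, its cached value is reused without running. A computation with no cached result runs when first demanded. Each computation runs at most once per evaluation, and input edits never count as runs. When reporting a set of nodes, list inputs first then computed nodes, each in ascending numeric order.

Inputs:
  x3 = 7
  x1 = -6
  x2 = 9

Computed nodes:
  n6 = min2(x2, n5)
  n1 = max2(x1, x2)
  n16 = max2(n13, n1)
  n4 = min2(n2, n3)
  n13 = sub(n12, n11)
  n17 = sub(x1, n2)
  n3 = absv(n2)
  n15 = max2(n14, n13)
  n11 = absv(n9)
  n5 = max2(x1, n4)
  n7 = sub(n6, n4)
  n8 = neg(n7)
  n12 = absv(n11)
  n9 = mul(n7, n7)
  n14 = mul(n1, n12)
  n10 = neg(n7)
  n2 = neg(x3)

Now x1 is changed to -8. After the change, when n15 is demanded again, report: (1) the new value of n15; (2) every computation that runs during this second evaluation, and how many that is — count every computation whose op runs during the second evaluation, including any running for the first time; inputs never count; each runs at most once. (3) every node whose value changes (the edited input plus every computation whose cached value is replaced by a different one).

Demanding n15 again yields 0.
10 computations run: n1, n5, n6, n7, n9, n11, n12, n13, n14, n15.
The nodes whose values change: x1, n5, n6, n7, n9, n11, n12, n14, n15.

First demand of the output computes:
  n1 = max2(-6, 9) = 9
  n2 = neg(7) = -7
  n3 = absv(-7) = 7
  n4 = min2(-7, 7) = -7
  n5 = max2(-6, -7) = -6
  n6 = min2(9, -6) = -6
  n7 = sub(-6, -7) = 1
  n9 = mul(1, 1) = 1
  n11 = absv(1) = 1
  n12 = absv(1) = 1
  n13 = sub(1, 1) = 0
  n14 = mul(9, 1) = 9
  n15 = max2(9, 0) = 9

After the edit, cleaning proceeds:
  n1: a read changed (x1 -6->-8) — executes, giving 9 — identical to its old value.
  n5: a read changed (x1 -6->-8) — executes, giving -7.
  n6: a read changed (n5 -6->-7) — executes, giving -7.
  n7: a read changed (n6 -6->-7) — executes, giving 0.
  n9: a read changed (n7 1->0; n7 1->0) — executes, giving 0.
  n11: a read changed (n9 1->0) — executes, giving 0.
  n12: a read changed (n11 1->0) — executes, giving 0.
  n13: a read changed (n12 1->0; n11 1->0) — executes, giving 0 — identical to its old value.
  n14: a read changed (n12 1->0) — executes, giving 0.
  n15: a read changed (n14 9->0) — executes, giving 0.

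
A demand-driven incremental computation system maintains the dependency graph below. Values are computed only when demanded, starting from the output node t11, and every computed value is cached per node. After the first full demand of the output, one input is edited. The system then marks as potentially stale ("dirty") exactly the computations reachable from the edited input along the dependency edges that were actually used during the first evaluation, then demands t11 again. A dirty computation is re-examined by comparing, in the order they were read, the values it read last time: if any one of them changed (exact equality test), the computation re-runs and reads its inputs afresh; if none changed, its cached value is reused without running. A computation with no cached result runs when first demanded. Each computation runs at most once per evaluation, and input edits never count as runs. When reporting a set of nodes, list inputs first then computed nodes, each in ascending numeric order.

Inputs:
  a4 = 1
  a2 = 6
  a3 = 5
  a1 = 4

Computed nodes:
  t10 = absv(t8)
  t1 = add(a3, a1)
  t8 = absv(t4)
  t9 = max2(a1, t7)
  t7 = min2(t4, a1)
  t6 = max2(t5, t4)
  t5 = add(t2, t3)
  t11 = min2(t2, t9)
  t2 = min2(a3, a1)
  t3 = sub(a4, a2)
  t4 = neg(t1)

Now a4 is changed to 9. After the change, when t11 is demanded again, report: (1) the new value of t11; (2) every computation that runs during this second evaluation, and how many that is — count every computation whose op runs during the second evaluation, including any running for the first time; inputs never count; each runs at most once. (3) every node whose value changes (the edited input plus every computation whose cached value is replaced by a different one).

First evaluation (everything demanded from the output):
  t1 = add(5, 4) = 9
  t2 = min2(5, 4) = 4
  t4 = neg(9) = -9
  t7 = min2(-9, 4) = -9
  t9 = max2(4, -9) = 4
  t11 = min2(4, 4) = 4

Propagation after the edit:
  a4 feeds no computation that the output demands — nothing is marked dirty and nothing runs.

Key observation: a4 is never demanded by the output, so the edit triggers no recomputation at all.

New value of t11: 4.
Computations that run: none — 0 in total.
Values that change: a4.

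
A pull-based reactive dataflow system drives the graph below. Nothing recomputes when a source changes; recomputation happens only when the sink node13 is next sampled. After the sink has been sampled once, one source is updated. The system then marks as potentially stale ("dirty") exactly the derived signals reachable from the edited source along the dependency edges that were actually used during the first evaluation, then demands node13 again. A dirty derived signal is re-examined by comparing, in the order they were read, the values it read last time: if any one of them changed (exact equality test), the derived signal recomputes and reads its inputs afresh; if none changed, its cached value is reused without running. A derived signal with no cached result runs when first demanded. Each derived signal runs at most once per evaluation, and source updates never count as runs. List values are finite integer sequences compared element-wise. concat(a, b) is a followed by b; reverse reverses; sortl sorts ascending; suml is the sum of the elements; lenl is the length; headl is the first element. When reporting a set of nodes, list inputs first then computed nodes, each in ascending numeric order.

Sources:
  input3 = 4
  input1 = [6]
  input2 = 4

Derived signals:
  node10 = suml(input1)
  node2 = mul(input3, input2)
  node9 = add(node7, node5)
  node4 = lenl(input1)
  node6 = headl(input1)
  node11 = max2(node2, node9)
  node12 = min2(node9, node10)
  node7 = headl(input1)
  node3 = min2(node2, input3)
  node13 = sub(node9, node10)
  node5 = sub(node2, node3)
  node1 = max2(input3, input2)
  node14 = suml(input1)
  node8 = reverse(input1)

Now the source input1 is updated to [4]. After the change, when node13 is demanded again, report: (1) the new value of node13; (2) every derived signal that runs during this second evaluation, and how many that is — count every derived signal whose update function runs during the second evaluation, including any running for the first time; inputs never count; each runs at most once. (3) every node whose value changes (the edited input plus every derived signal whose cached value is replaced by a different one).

New value of node13: 12.
Derived signals that run: node7, node9, node10, node13 — 4 in total.
Values that change: input1, node7, node9, node10.

First evaluation (everything demanded from the output):
  node2 = mul(4, 4) = 16
  node3 = min2(16, 4) = 4
  node5 = sub(16, 4) = 12
  node7 = headl([6]) = 6
  node9 = add(6, 12) = 18
  node10 = suml([6]) = 6
  node13 = sub(18, 6) = 12

Propagation after the edit:
  node7: runs — input1 [6]->[4]; result 4.
  node9: runs — node7 6->4; result 16.
  node10: runs — input1 [6]->[4]; result 4.
  node13: runs — node9 18->16; node10 6->4; result 12 (same value as before).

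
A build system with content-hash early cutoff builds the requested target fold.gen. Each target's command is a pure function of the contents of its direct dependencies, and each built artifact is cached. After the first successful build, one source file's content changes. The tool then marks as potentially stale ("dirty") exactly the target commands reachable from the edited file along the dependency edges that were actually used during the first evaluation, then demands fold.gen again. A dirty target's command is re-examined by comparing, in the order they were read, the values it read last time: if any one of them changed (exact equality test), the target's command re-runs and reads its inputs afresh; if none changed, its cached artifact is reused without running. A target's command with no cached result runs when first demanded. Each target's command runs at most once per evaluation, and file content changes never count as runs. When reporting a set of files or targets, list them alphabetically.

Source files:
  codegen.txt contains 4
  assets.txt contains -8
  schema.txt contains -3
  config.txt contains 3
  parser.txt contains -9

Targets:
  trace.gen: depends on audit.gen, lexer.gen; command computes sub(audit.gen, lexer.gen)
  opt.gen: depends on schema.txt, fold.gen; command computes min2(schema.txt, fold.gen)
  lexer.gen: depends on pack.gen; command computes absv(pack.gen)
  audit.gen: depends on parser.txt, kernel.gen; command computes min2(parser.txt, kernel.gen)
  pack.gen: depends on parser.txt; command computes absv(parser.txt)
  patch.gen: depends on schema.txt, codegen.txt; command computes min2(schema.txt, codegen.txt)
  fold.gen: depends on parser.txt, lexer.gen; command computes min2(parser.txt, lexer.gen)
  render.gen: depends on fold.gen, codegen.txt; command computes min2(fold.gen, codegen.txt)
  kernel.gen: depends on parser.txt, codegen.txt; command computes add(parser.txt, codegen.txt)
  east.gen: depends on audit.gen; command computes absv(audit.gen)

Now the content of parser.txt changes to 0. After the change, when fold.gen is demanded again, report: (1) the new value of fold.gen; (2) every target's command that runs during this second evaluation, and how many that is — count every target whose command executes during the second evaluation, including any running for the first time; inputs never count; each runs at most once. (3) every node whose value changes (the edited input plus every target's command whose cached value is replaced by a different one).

New value of fold.gen: 0.
Target commands that run: fold.gen, lexer.gen, pack.gen — 3 in total.
Values that change: fold.gen, lexer.gen, pack.gen, parser.txt.

First evaluation (everything demanded from the output):
  pack.gen = absv(-9) = 9
  lexer.gen = absv(9) = 9
  fold.gen = min2(-9, 9) = -9

Propagation after the edit:
  pack.gen: runs — parser.txt -9->0; result 0.
  lexer.gen: runs — pack.gen 9->0; result 0.
  fold.gen: runs — parser.txt -9->0; lexer.gen 9->0; result 0.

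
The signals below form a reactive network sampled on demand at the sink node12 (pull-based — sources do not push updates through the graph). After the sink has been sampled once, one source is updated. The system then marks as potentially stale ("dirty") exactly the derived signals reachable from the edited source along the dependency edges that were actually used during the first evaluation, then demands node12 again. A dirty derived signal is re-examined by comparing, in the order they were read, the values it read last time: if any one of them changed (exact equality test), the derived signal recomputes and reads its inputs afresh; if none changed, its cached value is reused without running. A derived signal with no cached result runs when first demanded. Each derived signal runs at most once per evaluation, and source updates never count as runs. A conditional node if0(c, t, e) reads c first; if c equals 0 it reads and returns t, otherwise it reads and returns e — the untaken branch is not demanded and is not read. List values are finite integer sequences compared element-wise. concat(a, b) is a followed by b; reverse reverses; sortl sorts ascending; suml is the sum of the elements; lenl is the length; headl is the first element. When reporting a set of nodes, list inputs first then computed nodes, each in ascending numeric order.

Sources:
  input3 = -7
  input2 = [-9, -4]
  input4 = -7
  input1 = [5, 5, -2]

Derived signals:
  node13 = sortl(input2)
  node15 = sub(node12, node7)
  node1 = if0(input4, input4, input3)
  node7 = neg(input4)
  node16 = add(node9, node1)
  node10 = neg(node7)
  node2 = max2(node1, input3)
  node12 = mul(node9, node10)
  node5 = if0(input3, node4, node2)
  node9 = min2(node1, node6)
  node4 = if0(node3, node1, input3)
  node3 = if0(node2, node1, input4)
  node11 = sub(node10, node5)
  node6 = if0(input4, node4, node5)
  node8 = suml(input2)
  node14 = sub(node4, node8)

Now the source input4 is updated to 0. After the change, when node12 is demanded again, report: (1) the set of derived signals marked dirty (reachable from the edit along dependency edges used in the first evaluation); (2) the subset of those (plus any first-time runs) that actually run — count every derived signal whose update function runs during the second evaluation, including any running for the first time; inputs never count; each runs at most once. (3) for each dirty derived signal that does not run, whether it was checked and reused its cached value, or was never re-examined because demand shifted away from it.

Dirty set: node1, node2, node5, node6, node7, node9, node10, node12.
Run set: node1, node2, node3, node4, node6, node7, node9, node10, node12 (9 run).
Left stale — demand moved off them: node5.
The important point: the flipped condition redirects demand; node5 is left stale, never re-checked.

Initial pass — values computed on the first demand:
  node1 = if0(input4=-7 -> else branch input3) = -7
  node2 = max2(-7, -7) = -7
  node5 = if0(input3=-7 -> else branch node2) = -7
  node6 = if0(input4=-7 -> else branch node5) = -7
  node7 = neg(-7) = 7
  node9 = min2(-7, -7) = -7
  node10 = neg(7) = -7
  node12 = mul(-7, -7) = 49

Second demand — change propagation:
  node1: re-runs because input4 -7->0; new result 0.
  node2: re-runs because node1 -7->0; new result 0.
  node3: newly demanded (no cache) — executes and yields 0.
  node4: newly demanded (no cache) — executes and yields 0.
  node5: dirty yet unreached — the second evaluation never asks for it.
  node6: re-runs because input4 -7->0; new result 0.
  node7: re-runs because input4 -7->0; new result 0.
  node9: re-runs because node1 -7->0; node6 -7->0; new result 0.
  node10: re-runs because node7 7->0; new result 0.
  node12: re-runs because node9 -7->0; node10 -7->0; new result 0.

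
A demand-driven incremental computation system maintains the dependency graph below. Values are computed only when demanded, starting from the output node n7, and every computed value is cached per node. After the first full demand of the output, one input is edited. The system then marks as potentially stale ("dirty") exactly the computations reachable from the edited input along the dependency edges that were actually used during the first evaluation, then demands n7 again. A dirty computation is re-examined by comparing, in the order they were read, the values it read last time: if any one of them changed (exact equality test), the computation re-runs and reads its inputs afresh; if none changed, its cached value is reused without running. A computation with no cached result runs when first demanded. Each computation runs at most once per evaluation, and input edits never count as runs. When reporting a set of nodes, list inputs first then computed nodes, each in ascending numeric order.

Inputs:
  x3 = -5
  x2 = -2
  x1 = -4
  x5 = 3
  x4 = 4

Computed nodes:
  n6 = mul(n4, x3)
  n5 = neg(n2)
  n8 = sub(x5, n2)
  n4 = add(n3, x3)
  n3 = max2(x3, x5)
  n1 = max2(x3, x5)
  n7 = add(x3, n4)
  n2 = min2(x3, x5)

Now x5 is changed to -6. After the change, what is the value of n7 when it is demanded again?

New value of n7: -15.

First evaluation (everything demanded from the output):
  n3 = max2(-5, 3) = 3
  n4 = add(3, -5) = -2
  n7 = add(-5, -2) = -7

Propagation after the edit:
  n3: runs — x5 3->-6; result -5.
  n4: runs — n3 3->-5; result -10.
  n7: runs — n4 -2->-10; result -15.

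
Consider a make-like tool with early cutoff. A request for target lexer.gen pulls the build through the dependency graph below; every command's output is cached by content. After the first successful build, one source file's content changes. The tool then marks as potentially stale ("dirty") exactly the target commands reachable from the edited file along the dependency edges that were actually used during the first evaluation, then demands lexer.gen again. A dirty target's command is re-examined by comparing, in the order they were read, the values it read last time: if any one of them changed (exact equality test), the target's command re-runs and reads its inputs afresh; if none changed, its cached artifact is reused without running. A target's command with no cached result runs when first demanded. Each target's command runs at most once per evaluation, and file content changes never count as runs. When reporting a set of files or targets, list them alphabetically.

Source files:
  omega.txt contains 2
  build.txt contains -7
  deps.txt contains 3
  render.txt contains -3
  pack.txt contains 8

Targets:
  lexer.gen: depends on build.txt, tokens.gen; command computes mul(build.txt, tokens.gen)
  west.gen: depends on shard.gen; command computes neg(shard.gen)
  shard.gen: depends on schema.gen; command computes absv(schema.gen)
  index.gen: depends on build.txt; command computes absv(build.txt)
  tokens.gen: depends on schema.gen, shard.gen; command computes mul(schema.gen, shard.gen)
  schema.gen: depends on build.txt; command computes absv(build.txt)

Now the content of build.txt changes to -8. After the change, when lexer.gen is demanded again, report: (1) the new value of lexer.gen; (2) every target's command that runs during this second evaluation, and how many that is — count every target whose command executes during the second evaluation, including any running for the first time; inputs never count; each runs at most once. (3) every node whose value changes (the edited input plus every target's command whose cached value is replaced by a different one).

First demand of the output computes:
  schema.gen = absv(-7) = 7
  shard.gen = absv(7) = 7
  tokens.gen = mul(7, 7) = 49
  lexer.gen = mul(-7, 49) = -343

After the edit, cleaning proceeds:
  schema.gen: a read changed (build.txt -7->-8) — executes, giving 8.
  shard.gen: a read changed (schema.gen 7->8) — executes, giving 8.
  tokens.gen: a read changed (schema.gen 7->8; shard.gen 7->8) — executes, giving 64.
  lexer.gen: a read changed (build.txt -7->-8; tokens.gen 49->64) — executes, giving -512.

Demanding lexer.gen again yields -512.
4 target commands run: lexer.gen, schema.gen, shard.gen, tokens.gen.
The nodes whose values change: build.txt, lexer.gen, schema.gen, shard.gen, tokens.gen.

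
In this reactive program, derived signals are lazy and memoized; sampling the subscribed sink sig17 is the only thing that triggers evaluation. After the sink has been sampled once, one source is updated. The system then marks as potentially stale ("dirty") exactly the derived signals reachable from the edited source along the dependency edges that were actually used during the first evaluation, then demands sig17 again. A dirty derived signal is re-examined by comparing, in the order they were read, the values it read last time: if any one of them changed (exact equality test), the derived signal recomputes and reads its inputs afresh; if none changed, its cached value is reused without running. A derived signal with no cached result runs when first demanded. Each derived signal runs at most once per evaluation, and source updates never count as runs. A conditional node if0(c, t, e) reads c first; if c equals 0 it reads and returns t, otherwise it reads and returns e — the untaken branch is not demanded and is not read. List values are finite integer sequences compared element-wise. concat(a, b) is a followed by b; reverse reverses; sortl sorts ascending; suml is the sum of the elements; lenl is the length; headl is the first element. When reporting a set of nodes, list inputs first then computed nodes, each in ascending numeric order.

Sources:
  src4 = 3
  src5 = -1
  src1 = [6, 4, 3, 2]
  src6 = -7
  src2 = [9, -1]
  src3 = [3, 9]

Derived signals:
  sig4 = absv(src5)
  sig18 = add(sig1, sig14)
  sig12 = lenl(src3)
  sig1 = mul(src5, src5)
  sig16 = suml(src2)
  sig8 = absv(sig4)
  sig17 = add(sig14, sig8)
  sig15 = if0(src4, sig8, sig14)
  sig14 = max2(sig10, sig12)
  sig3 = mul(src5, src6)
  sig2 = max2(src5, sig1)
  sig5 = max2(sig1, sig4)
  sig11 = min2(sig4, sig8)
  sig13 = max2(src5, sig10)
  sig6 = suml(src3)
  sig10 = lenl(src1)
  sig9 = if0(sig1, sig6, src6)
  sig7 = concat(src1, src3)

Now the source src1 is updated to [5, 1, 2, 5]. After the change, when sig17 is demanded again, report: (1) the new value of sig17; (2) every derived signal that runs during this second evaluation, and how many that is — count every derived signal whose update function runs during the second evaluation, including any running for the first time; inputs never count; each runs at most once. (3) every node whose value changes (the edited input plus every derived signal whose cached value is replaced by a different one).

Demanding sig17 again yields 5.
1 derived signals run: sig10.
The nodes whose values change: src1.
Note the absorption at sig10: it re-runs yet its value is the same, leaving the output's value untouched.

First demand of the output computes:
  sig4 = absv(-1) = 1
  sig8 = absv(1) = 1
  sig10 = lenl([6, 4, 3, 2]) = 4
  sig12 = lenl([3, 9]) = 2
  sig14 = max2(4, 2) = 4
  sig17 = add(4, 1) = 5

After the edit, cleaning proceeds:
  sig10: a read changed (src1 [6, 4, 3, 2]->[5, 1, 2, 5]) — executes, giving 4 — identical to its old value.
  sig14: dirty, but its reads are unchanged (sig10 unchanged, sig12 unchanged); cached 4 stands.
  sig17: dirty, but its reads are unchanged (sig14 unchanged, sig8 unchanged); cached 5 stands.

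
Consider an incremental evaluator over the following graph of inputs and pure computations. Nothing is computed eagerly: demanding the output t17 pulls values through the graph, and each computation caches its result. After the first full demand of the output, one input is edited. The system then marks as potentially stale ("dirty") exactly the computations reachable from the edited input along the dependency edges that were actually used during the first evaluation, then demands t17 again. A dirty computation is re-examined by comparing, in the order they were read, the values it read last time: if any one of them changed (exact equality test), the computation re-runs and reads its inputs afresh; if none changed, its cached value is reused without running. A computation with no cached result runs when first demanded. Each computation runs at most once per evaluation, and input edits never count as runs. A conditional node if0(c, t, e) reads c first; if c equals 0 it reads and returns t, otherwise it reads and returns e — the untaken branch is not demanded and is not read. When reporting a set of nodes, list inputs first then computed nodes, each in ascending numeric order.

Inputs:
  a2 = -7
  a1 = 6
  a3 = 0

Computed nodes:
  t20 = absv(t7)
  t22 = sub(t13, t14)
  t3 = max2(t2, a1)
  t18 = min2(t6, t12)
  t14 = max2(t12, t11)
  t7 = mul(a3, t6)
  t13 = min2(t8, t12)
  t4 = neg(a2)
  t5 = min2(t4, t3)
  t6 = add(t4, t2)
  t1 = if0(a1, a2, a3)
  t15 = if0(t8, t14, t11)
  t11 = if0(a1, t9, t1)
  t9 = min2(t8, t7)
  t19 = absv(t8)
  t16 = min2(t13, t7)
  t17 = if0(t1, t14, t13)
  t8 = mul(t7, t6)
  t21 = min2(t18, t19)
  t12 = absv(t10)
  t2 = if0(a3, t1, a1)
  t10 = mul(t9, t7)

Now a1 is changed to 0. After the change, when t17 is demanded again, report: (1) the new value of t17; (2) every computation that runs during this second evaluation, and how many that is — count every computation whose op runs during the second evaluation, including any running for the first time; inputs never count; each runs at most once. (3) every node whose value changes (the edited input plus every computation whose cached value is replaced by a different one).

Initial pass — values computed on the first demand:
  t1 = if0(a1=6 -> else branch a3) = 0
  t2 = if0(a3=0 -> then branch t1) = 0
  t4 = neg(-7) = 7
  t6 = add(7, 0) = 7
  t7 = mul(0, 7) = 0
  t8 = mul(0, 7) = 0
  t9 = min2(0, 0) = 0
  t10 = mul(0, 0) = 0
  t11 = if0(a1=6 -> else branch t1) = 0
  t12 = absv(0) = 0
  t14 = max2(0, 0) = 0
  t17 = if0(t1=0 -> then branch t14) = 0

Second demand — change propagation:
  t1: re-runs because a1 6->0; new result -7.
  t2: re-runs because t1 0->-7; new result -7.
  t6: re-runs because t2 0->-7; new result 0.
  t7: re-runs because t6 7->0; new result 0 (unchanged).
  t8: re-runs because t6 7->0; new result 0 (unchanged).
  t9: re-examined; everything it read last time is the same (t8 unchanged, t7 unchanged) — cache 0 kept, no run.
  t10: re-examined; everything it read last time is the same (t9 unchanged, t7 unchanged) — cache 0 kept, no run.
  t11: dirty yet unreached — the second evaluation never asks for it.
  t12: re-examined; everything it read last time is the same (t10 unchanged) — cache 0 kept, no run.
  t13: newly demanded (no cache) — executes and yields 0.
  t14: dirty yet unreached — the second evaluation never asks for it.
  t17: re-runs because t1 0->-7; new result 0 (unchanged).

The important point: the flipped condition redirects demand; t11, t14 are left stale, never re-checked.

t17 now evaluates to 0.
Run set: t1, t2, t6, t7, t8, t13, t17 (7 run).
Changed values: a1, t1, t2, t6.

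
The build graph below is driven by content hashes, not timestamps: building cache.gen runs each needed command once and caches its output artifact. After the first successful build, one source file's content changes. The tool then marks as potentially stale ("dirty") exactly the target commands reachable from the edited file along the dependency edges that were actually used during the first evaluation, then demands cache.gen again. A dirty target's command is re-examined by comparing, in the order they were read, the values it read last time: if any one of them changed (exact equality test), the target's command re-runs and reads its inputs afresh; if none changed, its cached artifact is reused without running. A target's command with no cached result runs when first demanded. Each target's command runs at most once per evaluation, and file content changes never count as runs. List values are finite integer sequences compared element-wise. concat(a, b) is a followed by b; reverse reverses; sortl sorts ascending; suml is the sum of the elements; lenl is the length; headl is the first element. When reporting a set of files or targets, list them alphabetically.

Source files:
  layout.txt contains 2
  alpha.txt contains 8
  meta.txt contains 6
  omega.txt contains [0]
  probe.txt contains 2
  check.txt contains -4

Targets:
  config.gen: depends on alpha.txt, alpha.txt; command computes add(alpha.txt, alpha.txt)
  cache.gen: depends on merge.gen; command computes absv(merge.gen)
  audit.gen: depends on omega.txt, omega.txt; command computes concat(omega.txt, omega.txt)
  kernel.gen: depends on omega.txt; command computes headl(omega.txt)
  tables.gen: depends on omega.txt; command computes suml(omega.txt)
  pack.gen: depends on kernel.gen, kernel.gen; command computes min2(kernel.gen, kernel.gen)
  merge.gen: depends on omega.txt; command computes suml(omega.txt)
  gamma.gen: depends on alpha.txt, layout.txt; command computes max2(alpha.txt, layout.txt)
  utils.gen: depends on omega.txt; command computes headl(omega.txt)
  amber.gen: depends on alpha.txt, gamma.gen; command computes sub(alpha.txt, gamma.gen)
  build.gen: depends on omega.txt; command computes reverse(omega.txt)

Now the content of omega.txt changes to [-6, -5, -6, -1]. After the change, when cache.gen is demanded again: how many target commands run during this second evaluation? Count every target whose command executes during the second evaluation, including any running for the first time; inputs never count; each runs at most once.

Run set: cache.gen, merge.gen (2 run).

Initial pass — values computed on the first demand:
  merge.gen = suml([0]) = 0
  cache.gen = absv(0) = 0

Second demand — change propagation:
  merge.gen: re-runs because omega.txt [0]->[-6, -5, -6, -1]; new result -18.
  cache.gen: re-runs because merge.gen 0->-18; new result 18.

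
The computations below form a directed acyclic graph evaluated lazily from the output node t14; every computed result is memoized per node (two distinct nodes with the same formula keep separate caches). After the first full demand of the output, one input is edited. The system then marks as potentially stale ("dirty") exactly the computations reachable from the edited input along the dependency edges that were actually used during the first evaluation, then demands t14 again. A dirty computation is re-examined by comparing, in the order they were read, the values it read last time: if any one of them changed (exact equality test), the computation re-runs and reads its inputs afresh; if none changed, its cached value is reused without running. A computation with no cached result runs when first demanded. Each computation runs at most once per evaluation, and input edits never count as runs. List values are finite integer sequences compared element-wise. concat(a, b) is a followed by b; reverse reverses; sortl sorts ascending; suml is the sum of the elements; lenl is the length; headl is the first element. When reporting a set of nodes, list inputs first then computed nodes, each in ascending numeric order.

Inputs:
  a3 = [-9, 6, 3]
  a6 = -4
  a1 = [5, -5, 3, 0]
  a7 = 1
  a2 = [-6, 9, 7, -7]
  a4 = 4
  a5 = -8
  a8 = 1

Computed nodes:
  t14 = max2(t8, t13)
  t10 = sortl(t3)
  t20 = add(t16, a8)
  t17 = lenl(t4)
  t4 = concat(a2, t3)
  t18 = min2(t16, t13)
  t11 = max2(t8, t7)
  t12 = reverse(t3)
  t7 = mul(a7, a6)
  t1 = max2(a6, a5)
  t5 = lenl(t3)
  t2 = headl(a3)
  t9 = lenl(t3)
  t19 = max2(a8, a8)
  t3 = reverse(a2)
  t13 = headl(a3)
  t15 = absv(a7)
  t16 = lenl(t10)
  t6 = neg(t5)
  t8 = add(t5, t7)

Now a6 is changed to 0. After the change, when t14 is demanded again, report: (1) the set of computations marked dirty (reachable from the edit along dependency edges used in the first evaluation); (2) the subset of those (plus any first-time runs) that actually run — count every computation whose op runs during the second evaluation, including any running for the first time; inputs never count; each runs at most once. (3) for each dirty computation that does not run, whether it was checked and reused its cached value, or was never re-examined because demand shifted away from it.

First demand of the output computes:
  t3 = reverse([-6, 9, 7, -7]) = [-7, 7, 9, -6]
  t5 = lenl([-7, 7, 9, -6]) = 4
  t7 = mul(1, -4) = -4
  t8 = add(4, -4) = 0
  t13 = headl([-9, 6, 3]) = -9
  t14 = max2(0, -9) = 0

After the edit, cleaning proceeds:
  t7: a read changed (a6 -4->0) — executes, giving 0.
  t8: a read changed (t7 -4->0) — executes, giving 4.
  t14: a read changed (t8 0->4) — executes, giving 4.

The edit dirties: t7, t8, t14.
3 computations run: t7, t8, t14.
No dirty computation escaped a run.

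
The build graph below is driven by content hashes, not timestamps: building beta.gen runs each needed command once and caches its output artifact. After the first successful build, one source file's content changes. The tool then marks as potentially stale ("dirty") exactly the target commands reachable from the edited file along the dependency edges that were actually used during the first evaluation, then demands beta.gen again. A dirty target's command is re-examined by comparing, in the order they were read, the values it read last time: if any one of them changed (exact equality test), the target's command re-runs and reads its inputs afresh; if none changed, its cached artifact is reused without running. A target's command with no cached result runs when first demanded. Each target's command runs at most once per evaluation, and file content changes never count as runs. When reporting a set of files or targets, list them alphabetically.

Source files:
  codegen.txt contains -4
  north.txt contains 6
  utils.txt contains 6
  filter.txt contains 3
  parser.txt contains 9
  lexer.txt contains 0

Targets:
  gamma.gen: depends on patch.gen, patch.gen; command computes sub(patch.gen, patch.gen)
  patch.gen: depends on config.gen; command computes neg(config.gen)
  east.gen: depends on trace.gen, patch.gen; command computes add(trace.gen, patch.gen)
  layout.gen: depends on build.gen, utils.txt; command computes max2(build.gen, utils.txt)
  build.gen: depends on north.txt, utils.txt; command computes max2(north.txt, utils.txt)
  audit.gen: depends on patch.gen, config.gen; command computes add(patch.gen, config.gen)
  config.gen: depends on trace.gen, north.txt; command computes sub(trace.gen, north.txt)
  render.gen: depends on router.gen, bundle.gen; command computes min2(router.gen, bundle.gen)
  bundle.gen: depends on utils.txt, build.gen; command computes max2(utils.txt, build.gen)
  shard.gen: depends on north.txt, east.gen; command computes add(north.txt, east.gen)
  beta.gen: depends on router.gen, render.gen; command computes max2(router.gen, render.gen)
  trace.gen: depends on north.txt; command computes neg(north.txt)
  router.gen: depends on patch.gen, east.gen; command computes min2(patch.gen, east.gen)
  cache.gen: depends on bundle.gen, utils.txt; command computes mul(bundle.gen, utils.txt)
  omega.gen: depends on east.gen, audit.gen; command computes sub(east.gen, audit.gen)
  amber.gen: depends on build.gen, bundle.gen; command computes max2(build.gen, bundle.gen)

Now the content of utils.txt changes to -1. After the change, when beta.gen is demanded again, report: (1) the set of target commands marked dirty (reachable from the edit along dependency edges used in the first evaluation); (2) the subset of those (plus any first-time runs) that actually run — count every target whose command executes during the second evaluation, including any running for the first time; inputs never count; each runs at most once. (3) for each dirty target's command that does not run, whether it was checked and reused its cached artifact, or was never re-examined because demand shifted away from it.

Dirty set: beta.gen, build.gen, bundle.gen, render.gen.
Run set: build.gen, bundle.gen (2 run).
Re-examined without running (cache reused): beta.gen, render.gen.
The important point: at render.gen every value read last time is unchanged, so the dirty flag clears without a run.

Initial pass — values computed on the first demand:
  build.gen = max2(6, 6) = 6
  bundle.gen = max2(6, 6) = 6
  trace.gen = neg(6) = -6
  config.gen = sub(-6, 6) = -12
  patch.gen = neg(-12) = 12
  east.gen = add(-6, 12) = 6
  router.gen = min2(12, 6) = 6
  render.gen = min2(6, 6) = 6
  beta.gen = max2(6, 6) = 6

Second demand — change propagation:
  build.gen: re-runs because utils.txt 6->-1; new result 6 (unchanged).
  bundle.gen: re-runs because utils.txt 6->-1; new result 6 (unchanged).
  render.gen: re-examined; everything it read last time is the same (router.gen unchanged, bundle.gen unchanged) — cache 6 kept, no run.
  beta.gen: re-examined; everything it read last time is the same (router.gen unchanged, render.gen unchanged) — cache 6 kept, no run.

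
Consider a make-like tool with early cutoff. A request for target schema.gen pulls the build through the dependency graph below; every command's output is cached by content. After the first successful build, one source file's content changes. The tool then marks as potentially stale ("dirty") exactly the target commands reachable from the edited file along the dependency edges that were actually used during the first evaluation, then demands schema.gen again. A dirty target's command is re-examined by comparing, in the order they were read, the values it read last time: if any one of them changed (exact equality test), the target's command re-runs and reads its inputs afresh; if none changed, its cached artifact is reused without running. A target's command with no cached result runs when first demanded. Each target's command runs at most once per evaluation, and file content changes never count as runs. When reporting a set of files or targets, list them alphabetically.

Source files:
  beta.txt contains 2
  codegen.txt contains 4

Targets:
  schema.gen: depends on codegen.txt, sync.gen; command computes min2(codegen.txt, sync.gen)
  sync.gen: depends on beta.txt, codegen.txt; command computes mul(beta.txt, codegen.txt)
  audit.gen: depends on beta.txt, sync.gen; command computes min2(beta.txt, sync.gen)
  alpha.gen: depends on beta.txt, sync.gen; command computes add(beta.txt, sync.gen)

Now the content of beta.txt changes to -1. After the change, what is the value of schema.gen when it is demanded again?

First demand of the output computes:
  sync.gen = mul(2, 4) = 8
  schema.gen = min2(4, 8) = 4

After the edit, cleaning proceeds:
  sync.gen: a read changed (beta.txt 2->-1) — executes, giving -4.
  schema.gen: a read changed (sync.gen 8->-4) — executes, giving -4.

Demanding schema.gen again yields -4.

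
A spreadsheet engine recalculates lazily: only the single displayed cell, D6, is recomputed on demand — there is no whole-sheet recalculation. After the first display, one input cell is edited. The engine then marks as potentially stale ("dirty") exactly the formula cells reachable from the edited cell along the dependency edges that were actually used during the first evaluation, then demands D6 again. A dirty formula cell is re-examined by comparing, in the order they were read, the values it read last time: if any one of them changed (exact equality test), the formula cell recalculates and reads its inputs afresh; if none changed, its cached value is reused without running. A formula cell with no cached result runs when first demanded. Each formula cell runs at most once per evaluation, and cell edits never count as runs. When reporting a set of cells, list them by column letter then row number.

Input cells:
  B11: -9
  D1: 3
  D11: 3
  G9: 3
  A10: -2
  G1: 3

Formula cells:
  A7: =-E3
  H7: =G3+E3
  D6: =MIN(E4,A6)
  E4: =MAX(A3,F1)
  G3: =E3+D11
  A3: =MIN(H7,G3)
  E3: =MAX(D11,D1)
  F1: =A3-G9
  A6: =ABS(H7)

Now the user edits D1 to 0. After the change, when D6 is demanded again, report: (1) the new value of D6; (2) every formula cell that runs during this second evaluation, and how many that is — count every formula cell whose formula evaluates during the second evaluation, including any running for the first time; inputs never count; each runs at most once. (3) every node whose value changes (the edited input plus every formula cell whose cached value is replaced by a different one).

New value of D6: 6.
Formula cells that run: E3 — 1 in total.
Values that change: D1.
Key observation: the change is absorbed at E3 — it re-runs but produces the same value, and the output's value is unchanged.

First evaluation (everything demanded from the output):
  E3 = MAX(3, 3) = 3
  G3 = 3 + 3 = 6
  H7 = 6 + 3 = 9
  A3 = MIN(9, 6) = 6
  A6 = ABS(9) = 9
  F1 = 6 - 3 = 3
  E4 = MAX(6, 3) = 6
  D6 = MIN(6, 9) = 6

Propagation after the edit:
  E3: runs — D1 3->0; result 3 (same value as before).
  G3: checked — values it read are unchanged (E3 unchanged, D11 unchanged); reused cached 6 without running.
  H7: checked — values it read are unchanged (G3 unchanged, E3 unchanged); reused cached 9 without running.
  A3: checked — values it read are unchanged (H7 unchanged, G3 unchanged); reused cached 6 without running.
  A6: checked — values it read are unchanged (H7 unchanged); reused cached 9 without running.
  F1: checked — values it read are unchanged (A3 unchanged, G9 unchanged); reused cached 3 without running.
  E4: checked — values it read are unchanged (A3 unchanged, F1 unchanged); reused cached 6 without running.
  D6: checked — values it read are unchanged (E4 unchanged, A6 unchanged); reused cached 6 without running.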